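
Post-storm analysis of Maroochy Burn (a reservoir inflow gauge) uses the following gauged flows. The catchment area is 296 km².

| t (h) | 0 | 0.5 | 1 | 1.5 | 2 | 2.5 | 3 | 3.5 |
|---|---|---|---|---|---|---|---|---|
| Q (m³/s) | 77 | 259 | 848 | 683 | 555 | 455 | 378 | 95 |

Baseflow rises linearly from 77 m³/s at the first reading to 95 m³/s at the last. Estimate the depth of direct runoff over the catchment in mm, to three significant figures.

d ≈ 16.2 mm

Direct runoff: 0.00, 179.43, 765.86, 598.29, 467.71, 365.14, 285.57, 0.00 m³/s; ΣQ_DR = 2662 m³/s.
V = ΣQ_DR · Δt = 2662 × 1800 s = 4.792 × 10^6 m³.
Over A = 296 km², depth = V / A = 16.2 mm.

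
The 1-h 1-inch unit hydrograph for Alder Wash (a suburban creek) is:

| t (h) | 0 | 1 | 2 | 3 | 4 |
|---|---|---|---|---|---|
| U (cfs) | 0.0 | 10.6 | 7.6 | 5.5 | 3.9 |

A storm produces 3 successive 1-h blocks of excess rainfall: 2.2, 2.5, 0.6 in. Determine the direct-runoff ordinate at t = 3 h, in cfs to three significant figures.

By discrete convolution, Q_j = Σ (P_i / 1 in) · U_{j−i}.
At t = 3 h (j=3): Q = (2.2/1)·5.5 + (2.5/1)·7.6 + (0.6/1)·10.6 = 37.5 cfs.

Q ≈ 37.5 cfs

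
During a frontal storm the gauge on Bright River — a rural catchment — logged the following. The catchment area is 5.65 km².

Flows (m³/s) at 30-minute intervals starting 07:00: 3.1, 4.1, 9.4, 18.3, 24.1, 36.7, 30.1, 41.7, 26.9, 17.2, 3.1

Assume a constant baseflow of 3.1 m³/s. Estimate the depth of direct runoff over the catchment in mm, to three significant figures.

Direct runoff: 0.0, 1.0, 6.3, 15.2, 21.0, 33.6, 27.0, 38.6, 23.8, 14.1, 0.0 m³/s; ΣQ_DR = 180.6 m³/s.
V = ΣQ_DR · Δt = 180.6 × 1800 s = 3.251 × 10^5 m³.
Over A = 5.65 km², depth = V / A = 57.5 mm.

d ≈ 57.5 mm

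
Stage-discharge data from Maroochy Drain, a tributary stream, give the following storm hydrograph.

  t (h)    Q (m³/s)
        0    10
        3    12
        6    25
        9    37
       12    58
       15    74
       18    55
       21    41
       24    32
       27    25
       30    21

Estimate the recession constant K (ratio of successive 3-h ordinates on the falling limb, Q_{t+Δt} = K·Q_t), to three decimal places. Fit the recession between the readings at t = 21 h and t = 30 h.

Using the recession-limb readings at t = 21 h and t = 30 h: Q falls from 41 to 21 m³/s over 3 intervals.
K = (Q₂/Q₁)^(1/3) = (21/41)^(1/3) = 0.800.

K ≈ 0.800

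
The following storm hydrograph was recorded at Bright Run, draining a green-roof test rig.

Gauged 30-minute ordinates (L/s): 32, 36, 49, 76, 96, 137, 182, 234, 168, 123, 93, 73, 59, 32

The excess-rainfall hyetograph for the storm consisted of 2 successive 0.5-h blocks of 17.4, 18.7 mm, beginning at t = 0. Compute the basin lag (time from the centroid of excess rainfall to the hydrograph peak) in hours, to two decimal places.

Centroid of excess rainfall: t_c = Σ P_i·t̄_i / ΣP_i = 0.5090 h (block centres at 0.25, 0.75 h).
Hydrograph peak occurs at t = 3.5 h, so basin lag t_L = 3.5 − 0.5090 = 2.99 h.

t_L ≈ 2.99 h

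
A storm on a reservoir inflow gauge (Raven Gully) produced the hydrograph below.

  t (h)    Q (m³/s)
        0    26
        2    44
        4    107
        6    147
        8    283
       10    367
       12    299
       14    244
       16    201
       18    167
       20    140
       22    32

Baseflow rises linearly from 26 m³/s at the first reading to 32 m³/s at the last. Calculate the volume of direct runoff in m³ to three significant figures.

Direct-runoff ordinates (Q − Q_b): 0.00, 17.45, 79.91, 119.36, 254.82, 338.27, 269.73, 214.18, 170.64, 136.09, 108.55, 0.00 m³/s.
ΣQ_DR = 1709 m³/s.
With Δt = 2 h = 7200 s, V = ΣQ_DR · Δt = 1709 × 7200 = 1.23 × 10^7 m³.

V ≈ 1.23 × 10^7 m³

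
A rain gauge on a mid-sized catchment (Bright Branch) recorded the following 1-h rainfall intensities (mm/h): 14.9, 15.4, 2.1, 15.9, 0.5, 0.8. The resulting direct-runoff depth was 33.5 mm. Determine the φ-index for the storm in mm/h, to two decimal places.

Only the 3 blocks with intensity above φ contribute runoff: 14.9, 15.4, 15.9 mm/h.
Σ(I−φ)·Δt = d  ⇒  (14.9+15.4+15.9 − 3φ)·1 = 33.5
φ = (46.20 − 33.5/1) / 3 = 4.23 mm/h.

φ ≈ 4.23 mm/h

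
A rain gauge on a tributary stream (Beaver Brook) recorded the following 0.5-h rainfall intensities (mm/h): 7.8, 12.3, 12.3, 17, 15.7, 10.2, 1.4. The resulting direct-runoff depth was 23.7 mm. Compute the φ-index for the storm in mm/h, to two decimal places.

Only the 6 blocks with intensity above φ contribute runoff: 7.8, 12.3, 12.3, 17, 15.7, 10.2 mm/h.
Σ(I−φ)·Δt = d  ⇒  (7.8+12.3+12.3+17+15.7+10.2 − 6φ)·0.5 = 23.7
φ = (75.30 − 23.7/0.5) / 6 = 4.65 mm/h.

φ ≈ 4.65 mm/h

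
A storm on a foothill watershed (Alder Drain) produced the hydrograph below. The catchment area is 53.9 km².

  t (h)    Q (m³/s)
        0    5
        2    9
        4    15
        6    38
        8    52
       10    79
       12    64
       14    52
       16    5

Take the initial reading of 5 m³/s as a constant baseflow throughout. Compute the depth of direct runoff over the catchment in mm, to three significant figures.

Direct runoff: 0.0, 4.0, 10.0, 33.0, 47.0, 74.0, 59.0, 47.0, 0.0 m³/s; ΣQ_DR = 274.0 m³/s.
V = ΣQ_DR · Δt = 274.0 × 7200 s = 1.973 × 10^6 m³.
Over A = 53.9 km², depth = V / A = 36.6 mm.

d ≈ 36.6 mm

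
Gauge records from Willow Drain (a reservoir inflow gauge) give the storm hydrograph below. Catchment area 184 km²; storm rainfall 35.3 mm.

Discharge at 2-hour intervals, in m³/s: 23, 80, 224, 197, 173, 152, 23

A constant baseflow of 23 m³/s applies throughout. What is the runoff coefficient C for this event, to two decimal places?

ΣQ_DR = 711.0 m³/s; V = ΣQ_DR·Δt = 5.119 × 10^6 m³.
Runoff depth d = V / A = 27.82 mm.
C = d / P = 27.82 / 35.3 = 0.79.

C ≈ 0.79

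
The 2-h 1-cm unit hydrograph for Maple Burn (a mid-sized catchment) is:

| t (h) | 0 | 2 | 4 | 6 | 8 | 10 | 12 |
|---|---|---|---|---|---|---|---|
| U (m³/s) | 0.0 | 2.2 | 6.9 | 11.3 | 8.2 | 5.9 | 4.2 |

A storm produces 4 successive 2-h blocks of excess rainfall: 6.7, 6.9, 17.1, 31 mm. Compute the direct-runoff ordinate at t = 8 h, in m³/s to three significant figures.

Q ≈ 31.9 m³/s

By discrete convolution, Q_j = Σ (P_i / 10 mm) · U_{j−i}.
At t = 8 h (j=4): Q = (6.7/10)·8.2 + (6.9/10)·11.3 + (17.1/10)·6.9 + (31/10)·2.2 = 31.9 m³/s.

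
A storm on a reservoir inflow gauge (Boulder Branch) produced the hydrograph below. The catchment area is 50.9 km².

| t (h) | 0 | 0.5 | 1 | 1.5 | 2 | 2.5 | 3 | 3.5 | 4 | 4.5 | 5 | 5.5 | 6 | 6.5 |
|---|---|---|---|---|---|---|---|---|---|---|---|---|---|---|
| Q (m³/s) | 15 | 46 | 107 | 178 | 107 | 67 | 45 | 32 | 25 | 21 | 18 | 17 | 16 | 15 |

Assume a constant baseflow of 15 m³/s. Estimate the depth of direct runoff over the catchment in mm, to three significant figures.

d ≈ 17.6 mm

Direct runoff: 0.0, 31.0, 92.0, 163.0, 92.0, 52.0, 30.0, 17.0, 10.0, 6.0, 3.0, 2.0, 1.0, 0.0 m³/s; ΣQ_DR = 499.0 m³/s.
V = ΣQ_DR · Δt = 499.0 × 1800 s = 8.982 × 10^5 m³.
Over A = 50.9 km², depth = V / A = 17.6 mm.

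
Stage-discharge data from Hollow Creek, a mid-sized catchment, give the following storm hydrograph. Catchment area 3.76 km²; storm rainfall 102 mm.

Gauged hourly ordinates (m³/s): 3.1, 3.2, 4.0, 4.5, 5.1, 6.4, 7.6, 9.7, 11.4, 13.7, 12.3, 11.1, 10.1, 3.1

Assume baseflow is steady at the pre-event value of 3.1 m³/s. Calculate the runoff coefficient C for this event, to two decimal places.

ΣQ_DR = 61.90 m³/s; V = ΣQ_DR·Δt = 2.228 × 10^5 m³.
Runoff depth d = V / A = 59.27 mm.
C = d / P = 59.27 / 102 = 0.58.

C ≈ 0.58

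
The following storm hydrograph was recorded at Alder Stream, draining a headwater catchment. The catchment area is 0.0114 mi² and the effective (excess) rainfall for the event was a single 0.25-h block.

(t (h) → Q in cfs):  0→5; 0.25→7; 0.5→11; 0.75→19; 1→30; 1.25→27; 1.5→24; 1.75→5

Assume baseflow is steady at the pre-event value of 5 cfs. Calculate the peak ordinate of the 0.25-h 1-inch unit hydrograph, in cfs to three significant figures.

Direct runoff: 0.0, 2.0, 6.0, 14.0, 25.0, 22.0, 19.0, 0.0 cfs; ΣQ_DR = 88.00 cfs, peak = 25.0 cfs.
Runoff depth d = ΣQ_DR·Δt / A = 88.00 × 900 / (0.0114 mi²) = 2.990 in.
The 1-inch UH is the DRH scaled by (1 in)/d, so U_p = 25.0 × 1/2.990 = 8.36 cfs.

U_p ≈ 8.36 cfs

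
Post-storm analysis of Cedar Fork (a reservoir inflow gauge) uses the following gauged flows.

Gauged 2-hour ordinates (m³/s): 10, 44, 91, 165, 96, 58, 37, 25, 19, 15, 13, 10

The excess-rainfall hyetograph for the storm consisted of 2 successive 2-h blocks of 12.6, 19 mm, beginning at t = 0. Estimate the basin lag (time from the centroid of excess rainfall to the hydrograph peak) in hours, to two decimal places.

t_L ≈ 3.80 h

Centroid of excess rainfall: t_c = Σ P_i·t̄_i / ΣP_i = 2.2025 h (block centres at 1, 3 h).
Hydrograph peak occurs at t = 6 h, so basin lag t_L = 6 − 2.2025 = 3.80 h.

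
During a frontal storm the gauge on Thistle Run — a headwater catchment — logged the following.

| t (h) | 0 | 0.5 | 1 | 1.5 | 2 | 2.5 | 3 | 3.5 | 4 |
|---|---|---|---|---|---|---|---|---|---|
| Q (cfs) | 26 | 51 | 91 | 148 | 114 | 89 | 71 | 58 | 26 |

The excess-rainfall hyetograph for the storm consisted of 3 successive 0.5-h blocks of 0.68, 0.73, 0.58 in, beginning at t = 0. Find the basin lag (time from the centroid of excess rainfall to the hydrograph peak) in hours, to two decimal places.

Centroid of excess rainfall: t_c = Σ P_i·t̄_i / ΣP_i = 0.7249 h (block centres at 0.25, 0.75, 1.25 h).
Hydrograph peak occurs at t = 1.5 h, so basin lag t_L = 1.5 − 0.7249 = 0.78 h.

t_L ≈ 0.78 h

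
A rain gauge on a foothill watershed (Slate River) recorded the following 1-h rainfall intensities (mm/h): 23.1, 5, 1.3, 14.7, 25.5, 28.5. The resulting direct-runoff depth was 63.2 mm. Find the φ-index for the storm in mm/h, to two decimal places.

Only the 4 blocks with intensity above φ contribute runoff: 23.1, 14.7, 25.5, 28.5 mm/h.
Σ(I−φ)·Δt = d  ⇒  (23.1+14.7+25.5+28.5 − 4φ)·1 = 63.2
φ = (91.80 − 63.2/1) / 4 = 7.15 mm/h.

φ ≈ 7.15 mm/h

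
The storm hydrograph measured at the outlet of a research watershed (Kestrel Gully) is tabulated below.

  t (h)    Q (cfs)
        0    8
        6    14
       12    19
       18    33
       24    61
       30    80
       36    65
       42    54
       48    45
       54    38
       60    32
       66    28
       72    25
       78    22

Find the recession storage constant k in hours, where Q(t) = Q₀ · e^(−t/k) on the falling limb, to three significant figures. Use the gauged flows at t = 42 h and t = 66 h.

k ≈ 36.5 h

On the falling limb, Q drops from 54 to 28 cfs between t = 42 h and t = 66 h (Δt = 24 h).
k = −Δt / ln(Q₂/Q₁) = −24 / ln(28/54) = 36.5 h.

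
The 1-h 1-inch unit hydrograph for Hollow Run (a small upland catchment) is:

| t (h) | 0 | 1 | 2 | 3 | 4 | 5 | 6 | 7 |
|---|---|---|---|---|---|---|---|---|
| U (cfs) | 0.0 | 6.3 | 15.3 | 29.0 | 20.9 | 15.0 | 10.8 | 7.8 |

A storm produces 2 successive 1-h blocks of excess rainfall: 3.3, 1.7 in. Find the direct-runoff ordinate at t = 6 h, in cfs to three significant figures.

Q ≈ 61.1 cfs

By discrete convolution, Q_j = Σ (P_i / 1 in) · U_{j−i}.
At t = 6 h (j=6): Q = (3.3/1)·10.8 + (1.7/1)·15.0 = 61.1 cfs.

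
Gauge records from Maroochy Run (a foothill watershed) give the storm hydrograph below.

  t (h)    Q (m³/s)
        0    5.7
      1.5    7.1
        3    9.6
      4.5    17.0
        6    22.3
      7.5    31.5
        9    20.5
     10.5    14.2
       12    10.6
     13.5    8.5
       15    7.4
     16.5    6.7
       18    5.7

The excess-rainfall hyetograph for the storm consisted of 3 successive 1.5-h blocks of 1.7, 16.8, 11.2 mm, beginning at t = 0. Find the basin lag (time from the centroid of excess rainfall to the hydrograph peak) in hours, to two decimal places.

Centroid of excess rainfall: t_c = Σ P_i·t̄_i / ΣP_i = 2.7298 h (block centres at 0.75, 2.25, 3.75 h).
Hydrograph peak occurs at t = 7.5 h, so basin lag t_L = 7.5 − 2.7298 = 4.77 h.

t_L ≈ 4.77 h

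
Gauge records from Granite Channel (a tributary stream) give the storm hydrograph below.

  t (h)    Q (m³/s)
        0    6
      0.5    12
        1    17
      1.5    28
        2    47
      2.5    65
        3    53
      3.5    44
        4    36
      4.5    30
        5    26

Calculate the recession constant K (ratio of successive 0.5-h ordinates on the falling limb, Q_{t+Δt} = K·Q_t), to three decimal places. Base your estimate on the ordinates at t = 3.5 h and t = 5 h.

K ≈ 0.839

Using the recession-limb readings at t = 3.5 h and t = 5 h: Q falls from 44 to 26 m³/s over 3 intervals.
K = (Q₂/Q₁)^(1/3) = (26/44)^(1/3) = 0.839.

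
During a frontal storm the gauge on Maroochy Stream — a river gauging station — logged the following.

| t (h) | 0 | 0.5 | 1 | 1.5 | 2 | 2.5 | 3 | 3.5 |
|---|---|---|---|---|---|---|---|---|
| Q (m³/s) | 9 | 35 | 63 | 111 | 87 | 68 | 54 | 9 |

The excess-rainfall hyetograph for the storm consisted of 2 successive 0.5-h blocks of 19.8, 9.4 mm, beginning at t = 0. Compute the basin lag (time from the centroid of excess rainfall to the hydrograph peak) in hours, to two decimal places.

t_L ≈ 1.09 h

Centroid of excess rainfall: t_c = Σ P_i·t̄_i / ΣP_i = 0.4110 h (block centres at 0.25, 0.75 h).
Hydrograph peak occurs at t = 1.5 h, so basin lag t_L = 1.5 − 0.4110 = 1.09 h.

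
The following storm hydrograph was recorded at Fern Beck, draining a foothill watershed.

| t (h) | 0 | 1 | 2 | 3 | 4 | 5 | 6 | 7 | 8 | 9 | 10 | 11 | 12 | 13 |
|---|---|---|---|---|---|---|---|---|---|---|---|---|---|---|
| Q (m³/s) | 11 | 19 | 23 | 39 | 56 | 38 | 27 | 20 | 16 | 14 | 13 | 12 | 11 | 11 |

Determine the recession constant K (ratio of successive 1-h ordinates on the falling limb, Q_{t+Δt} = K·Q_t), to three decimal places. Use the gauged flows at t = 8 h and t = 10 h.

K ≈ 0.901

Using the recession-limb readings at t = 8 h and t = 10 h: Q falls from 16 to 13 m³/s over 2 intervals.
K = (Q₂/Q₁)^(1/2) = (13/16)^(1/2) = 0.901.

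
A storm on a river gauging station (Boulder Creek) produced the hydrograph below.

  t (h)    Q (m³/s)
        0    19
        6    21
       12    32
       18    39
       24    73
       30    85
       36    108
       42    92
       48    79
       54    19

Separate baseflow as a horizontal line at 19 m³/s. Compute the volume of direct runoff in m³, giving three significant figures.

Direct-runoff ordinates (Q − Q_b): 0.0, 2.0, 13.0, 20.0, 54.0, 66.0, 89.0, 73.0, 60.0, 0.0 m³/s.
ΣQ_DR = 377.0 m³/s.
With Δt = 6 h = 21600 s, V = ΣQ_DR · Δt = 377.0 × 21600 = 8.14 × 10^6 m³.

V ≈ 8.14 × 10^6 m³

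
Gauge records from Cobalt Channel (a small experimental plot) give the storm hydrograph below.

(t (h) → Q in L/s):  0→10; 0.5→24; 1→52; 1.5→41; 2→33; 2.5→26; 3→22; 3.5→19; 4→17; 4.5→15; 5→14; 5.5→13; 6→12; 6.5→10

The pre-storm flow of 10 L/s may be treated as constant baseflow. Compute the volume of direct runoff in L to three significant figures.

V ≈ 3.02 × 10^5 L

Direct-runoff ordinates (Q − Q_b): 0.0, 14.0, 42.0, 31.0, 23.0, 16.0, 12.0, 9.0, 7.0, 5.0, 4.0, 3.0, 2.0, 0.0 L/s.
ΣQ_DR = 168.0 L/s.
With Δt = 0.5 h = 1800 s, V = ΣQ_DR · Δt = 168.0 × 1800 = 3.02 × 10^5 L.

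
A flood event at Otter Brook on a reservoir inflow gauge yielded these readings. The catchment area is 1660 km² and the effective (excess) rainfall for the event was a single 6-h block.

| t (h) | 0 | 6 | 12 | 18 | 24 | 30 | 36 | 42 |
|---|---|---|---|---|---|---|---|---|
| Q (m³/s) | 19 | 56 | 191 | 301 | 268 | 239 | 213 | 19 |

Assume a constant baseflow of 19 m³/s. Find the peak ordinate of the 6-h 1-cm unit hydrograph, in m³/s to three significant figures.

Direct runoff: 0.0, 37.0, 172.0, 282.0, 249.0, 220.0, 194.0, 0.0 m³/s; ΣQ_DR = 1154 m³/s, peak = 282.0 m³/s.
Runoff depth d = ΣQ_DR·Δt / A = 1154 × 21600 / (1660 km²) = 15.02 mm.
The 1-cm UH is the DRH scaled by (10 mm)/d, so U_p = 282.0 × 10/15.02 = 188 m³/s.

U_p ≈ 188 m³/s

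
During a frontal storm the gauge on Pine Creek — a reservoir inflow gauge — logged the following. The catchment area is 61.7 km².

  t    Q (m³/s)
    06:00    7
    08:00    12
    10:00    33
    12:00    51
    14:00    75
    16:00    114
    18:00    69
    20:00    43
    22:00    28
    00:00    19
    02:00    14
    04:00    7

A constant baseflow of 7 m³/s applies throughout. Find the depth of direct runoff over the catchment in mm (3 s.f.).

d ≈ 45.3 mm

Direct runoff: 0.0, 5.0, 26.0, 44.0, 68.0, 107.0, 62.0, 36.0, 21.0, 12.0, 7.0, 0.0 m³/s; ΣQ_DR = 388.0 m³/s.
V = ΣQ_DR · Δt = 388.0 × 7200 s = 2.794 × 10^6 m³.
Over A = 61.7 km², depth = V / A = 45.3 mm.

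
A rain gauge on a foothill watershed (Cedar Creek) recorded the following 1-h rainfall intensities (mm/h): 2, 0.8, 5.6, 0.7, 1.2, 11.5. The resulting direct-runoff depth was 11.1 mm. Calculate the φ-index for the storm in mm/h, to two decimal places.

Only the 2 blocks with intensity above φ contribute runoff: 5.6, 11.5 mm/h.
Σ(I−φ)·Δt = d  ⇒  (5.6+11.5 − 2φ)·1 = 11.1
φ = (17.10 − 11.1/1) / 2 = 3.00 mm/h.

φ ≈ 3.00 mm/h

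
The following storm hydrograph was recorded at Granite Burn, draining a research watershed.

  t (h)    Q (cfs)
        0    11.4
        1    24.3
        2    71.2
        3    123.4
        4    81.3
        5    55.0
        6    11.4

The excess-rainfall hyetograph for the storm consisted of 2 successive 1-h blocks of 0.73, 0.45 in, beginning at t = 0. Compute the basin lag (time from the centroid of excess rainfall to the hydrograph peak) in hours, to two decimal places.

t_L ≈ 2.12 h

Centroid of excess rainfall: t_c = Σ P_i·t̄_i / ΣP_i = 0.8814 h (block centres at 0.5, 1.5 h).
Hydrograph peak occurs at t = 3 h, so basin lag t_L = 3 − 0.8814 = 2.12 h.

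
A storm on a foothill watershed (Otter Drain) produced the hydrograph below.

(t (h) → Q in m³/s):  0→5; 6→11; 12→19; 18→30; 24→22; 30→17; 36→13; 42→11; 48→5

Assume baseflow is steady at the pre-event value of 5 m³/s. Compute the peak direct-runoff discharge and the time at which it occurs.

Subtracting baseflow gives direct-runoff ordinates: 0.0, 6.0, 14.0, 25.0, 17.0, 12.0, 8.0, 6.0, 0.0 m³/s.
The maximum is 25.0 m³/s, occurring at the reading for t = 18 h.

Q_p = 25.0 m³/s at t = 18 h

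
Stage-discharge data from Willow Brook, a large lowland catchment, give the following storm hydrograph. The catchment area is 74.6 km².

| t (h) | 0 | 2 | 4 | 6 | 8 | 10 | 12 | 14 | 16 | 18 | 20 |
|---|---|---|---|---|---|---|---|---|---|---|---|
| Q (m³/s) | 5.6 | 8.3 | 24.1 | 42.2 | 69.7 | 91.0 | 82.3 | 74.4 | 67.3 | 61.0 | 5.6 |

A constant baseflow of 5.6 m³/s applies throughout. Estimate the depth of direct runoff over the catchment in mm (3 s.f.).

d ≈ 45.4 mm

Direct runoff: 0.0, 2.7, 18.5, 36.6, 64.1, 85.4, 76.7, 68.8, 61.7, 55.4, 0.0 m³/s; ΣQ_DR = 469.9 m³/s.
V = ΣQ_DR · Δt = 469.9 × 7200 s = 3.383 × 10^6 m³.
Over A = 74.6 km², depth = V / A = 45.4 mm.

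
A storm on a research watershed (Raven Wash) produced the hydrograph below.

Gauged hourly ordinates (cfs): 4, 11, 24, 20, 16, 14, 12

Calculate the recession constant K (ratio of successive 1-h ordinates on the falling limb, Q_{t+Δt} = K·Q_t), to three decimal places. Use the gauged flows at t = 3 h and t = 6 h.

K ≈ 0.843

Using the recession-limb readings at t = 3 h and t = 6 h: Q falls from 20 to 12 cfs over 3 intervals.
K = (Q₂/Q₁)^(1/3) = (12/20)^(1/3) = 0.843.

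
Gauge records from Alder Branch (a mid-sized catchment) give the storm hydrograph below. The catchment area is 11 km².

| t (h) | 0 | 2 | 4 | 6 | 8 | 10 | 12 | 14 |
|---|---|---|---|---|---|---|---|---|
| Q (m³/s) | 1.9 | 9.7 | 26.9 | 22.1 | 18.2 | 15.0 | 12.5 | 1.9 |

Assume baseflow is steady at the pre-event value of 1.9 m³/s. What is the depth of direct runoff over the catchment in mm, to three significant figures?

Direct runoff: 0.0, 7.8, 25.0, 20.2, 16.3, 13.1, 10.6, 0.0 m³/s; ΣQ_DR = 93.00 m³/s.
V = ΣQ_DR · Δt = 93.00 × 7200 s = 6.696 × 10^5 m³.
Over A = 11 km², depth = V / A = 60.9 mm.

d ≈ 60.9 mm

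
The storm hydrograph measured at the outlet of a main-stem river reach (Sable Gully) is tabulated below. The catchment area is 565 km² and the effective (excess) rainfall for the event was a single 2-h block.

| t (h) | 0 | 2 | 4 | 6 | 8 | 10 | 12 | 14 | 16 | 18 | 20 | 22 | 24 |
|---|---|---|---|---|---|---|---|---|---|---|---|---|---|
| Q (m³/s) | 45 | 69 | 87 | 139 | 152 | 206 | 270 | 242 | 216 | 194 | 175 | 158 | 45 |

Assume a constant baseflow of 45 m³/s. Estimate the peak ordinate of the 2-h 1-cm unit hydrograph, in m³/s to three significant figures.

Direct runoff: 0.0, 24.0, 42.0, 94.0, 107.0, 161.0, 225.0, 197.0, 171.0, 149.0, 130.0, 113.0, 0.0 m³/s; ΣQ_DR = 1413 m³/s, peak = 225.0 m³/s.
Runoff depth d = ΣQ_DR·Δt / A = 1413 × 7200 / (565 km²) = 18.01 mm.
The 1-cm UH is the DRH scaled by (10 mm)/d, so U_p = 225.0 × 10/18.01 = 125 m³/s.

U_p ≈ 125 m³/s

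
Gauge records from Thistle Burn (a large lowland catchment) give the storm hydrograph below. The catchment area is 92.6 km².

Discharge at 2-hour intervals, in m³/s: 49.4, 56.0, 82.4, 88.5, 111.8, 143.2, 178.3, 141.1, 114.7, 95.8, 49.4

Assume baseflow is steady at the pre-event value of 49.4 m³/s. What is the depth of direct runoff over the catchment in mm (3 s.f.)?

d ≈ 44.1 mm

Direct runoff: 0.0, 6.6, 33.0, 39.1, 62.4, 93.8, 128.9, 91.7, 65.3, 46.4, 0.0 m³/s; ΣQ_DR = 567.2 m³/s.
V = ΣQ_DR · Δt = 567.2 × 7200 s = 4.084 × 10^6 m³.
Over A = 92.6 km², depth = V / A = 44.1 mm.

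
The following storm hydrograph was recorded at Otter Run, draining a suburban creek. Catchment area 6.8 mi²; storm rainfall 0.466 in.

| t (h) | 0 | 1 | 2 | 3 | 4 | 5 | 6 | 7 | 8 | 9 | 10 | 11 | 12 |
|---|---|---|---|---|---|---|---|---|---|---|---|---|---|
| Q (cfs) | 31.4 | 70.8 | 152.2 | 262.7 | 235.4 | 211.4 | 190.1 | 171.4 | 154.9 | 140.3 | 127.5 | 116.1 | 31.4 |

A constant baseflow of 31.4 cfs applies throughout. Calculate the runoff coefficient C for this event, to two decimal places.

ΣQ_DR = 1487 cfs; V = ΣQ_DR·Δt = 5.355 × 10^6 ft³.
Runoff depth d = V / A = 0.3389 in.
C = d / P = 0.3389 / 0.466 = 0.73.

C ≈ 0.73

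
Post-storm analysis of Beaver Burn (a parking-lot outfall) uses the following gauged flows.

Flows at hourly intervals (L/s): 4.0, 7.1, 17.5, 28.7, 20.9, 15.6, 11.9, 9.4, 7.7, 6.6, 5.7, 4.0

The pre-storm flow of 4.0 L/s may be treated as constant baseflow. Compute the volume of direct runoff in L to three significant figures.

Direct-runoff ordinates (Q − Q_b): 0.0, 3.1, 13.5, 24.7, 16.9, 11.6, 7.9, 5.4, 3.7, 2.6, 1.7, 0.0 L/s.
ΣQ_DR = 91.10 L/s.
With Δt = 1 h = 3600 s, V = ΣQ_DR · Δt = 91.10 × 3600 = 3.28 × 10^5 L.

V ≈ 3.28 × 10^5 L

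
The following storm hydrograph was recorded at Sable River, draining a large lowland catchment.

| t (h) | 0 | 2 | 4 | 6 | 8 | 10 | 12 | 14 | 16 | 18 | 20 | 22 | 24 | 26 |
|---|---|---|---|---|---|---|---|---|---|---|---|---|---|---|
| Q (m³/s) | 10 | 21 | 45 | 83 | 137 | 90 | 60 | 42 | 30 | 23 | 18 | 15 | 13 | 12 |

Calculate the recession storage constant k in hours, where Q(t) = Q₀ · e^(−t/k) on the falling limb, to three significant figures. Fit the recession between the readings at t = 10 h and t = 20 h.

On the falling limb, Q drops from 90 to 18 m³/s between t = 10 h and t = 20 h (Δt = 10 h).
k = −Δt / ln(Q₂/Q₁) = −10 / ln(18/90) = 6.21 h.

k ≈ 6.21 h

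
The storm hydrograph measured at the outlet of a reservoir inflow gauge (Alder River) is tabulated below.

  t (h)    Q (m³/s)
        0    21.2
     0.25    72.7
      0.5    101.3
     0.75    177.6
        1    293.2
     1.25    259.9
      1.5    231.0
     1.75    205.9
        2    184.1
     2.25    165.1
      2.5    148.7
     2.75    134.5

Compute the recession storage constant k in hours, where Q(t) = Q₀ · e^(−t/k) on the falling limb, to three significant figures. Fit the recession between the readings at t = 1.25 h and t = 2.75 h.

On the falling limb, Q drops from 259.9 to 134.5 m³/s between t = 1.25 h and t = 2.75 h (Δt = 1.5 h).
k = −Δt / ln(Q₂/Q₁) = −1.5 / ln(134.5/259.9) = 2.28 h.

k ≈ 2.28 h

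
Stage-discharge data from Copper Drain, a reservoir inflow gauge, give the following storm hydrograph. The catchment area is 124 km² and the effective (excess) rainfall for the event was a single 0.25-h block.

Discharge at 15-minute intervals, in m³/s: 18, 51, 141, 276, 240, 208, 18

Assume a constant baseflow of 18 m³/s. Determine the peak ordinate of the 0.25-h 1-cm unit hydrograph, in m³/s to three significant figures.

Direct runoff: 0.0, 33.0, 123.0, 258.0, 222.0, 190.0, 0.0 m³/s; ΣQ_DR = 826.0 m³/s, peak = 258.0 m³/s.
Runoff depth d = ΣQ_DR·Δt / A = 826.0 × 900 / (124 km²) = 5.995 mm.
The 1-cm UH is the DRH scaled by (10 mm)/d, so U_p = 258.0 × 10/5.995 = 430 m³/s.

U_p ≈ 430 m³/s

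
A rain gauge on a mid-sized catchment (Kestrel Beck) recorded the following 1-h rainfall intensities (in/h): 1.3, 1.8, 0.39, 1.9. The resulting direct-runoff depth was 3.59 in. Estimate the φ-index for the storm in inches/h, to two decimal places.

Only the 3 blocks with intensity above φ contribute runoff: 1.3, 1.8, 1.9 in/h.
Σ(I−φ)·Δt = d  ⇒  (1.3+1.8+1.9 − 3φ)·1 = 3.59
φ = (5.000 − 3.59/1) / 3 = 0.47 in/h.

φ ≈ 0.47 in/h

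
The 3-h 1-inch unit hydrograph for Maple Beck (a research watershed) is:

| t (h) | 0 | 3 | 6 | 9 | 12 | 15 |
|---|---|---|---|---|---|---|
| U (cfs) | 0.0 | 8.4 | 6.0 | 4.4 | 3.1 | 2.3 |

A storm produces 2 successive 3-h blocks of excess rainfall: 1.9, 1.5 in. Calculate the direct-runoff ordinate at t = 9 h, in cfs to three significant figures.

By discrete convolution, Q_j = Σ (P_i / 1 in) · U_{j−i}.
At t = 9 h (j=3): Q = (1.9/1)·4.4 + (1.5/1)·6.0 = 17.4 cfs.

Q ≈ 17.4 cfs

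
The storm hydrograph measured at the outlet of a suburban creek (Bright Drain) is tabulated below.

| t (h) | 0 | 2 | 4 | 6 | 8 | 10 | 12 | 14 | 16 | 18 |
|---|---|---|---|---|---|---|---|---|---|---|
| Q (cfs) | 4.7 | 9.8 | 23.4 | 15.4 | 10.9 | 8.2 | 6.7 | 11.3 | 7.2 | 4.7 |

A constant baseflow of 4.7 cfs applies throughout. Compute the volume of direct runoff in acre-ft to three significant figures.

Direct-runoff ordinates (Q − Q_b): 0.0, 5.1, 18.7, 10.7, 6.2, 3.5, 2.0, 6.6, 2.5, 0.0 cfs.
ΣQ_DR = 55.30 cfs.
With Δt = 2 h = 7200 s, V = ΣQ_DR · Δt = 55.30 × 7200 = 3.98 × 10^5 ft³ = 9.14 acre-ft.

V ≈ 9.14 acre-ft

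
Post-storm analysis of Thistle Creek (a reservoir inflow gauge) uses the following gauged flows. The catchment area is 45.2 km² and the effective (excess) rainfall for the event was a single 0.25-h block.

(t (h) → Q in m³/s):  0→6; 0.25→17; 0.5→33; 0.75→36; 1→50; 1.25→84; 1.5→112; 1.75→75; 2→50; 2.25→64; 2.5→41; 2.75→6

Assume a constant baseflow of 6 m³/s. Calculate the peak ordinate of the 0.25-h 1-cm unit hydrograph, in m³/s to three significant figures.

Direct runoff: 0.0, 11.0, 27.0, 30.0, 44.0, 78.0, 106.0, 69.0, 44.0, 58.0, 35.0, 0.0 m³/s; ΣQ_DR = 502.0 m³/s, peak = 106.0 m³/s.
Runoff depth d = ΣQ_DR·Δt / A = 502.0 × 900 / (45.2 km²) = 9.996 mm.
The 1-cm UH is the DRH scaled by (10 mm)/d, so U_p = 106.0 × 10/9.996 = 106 m³/s.

U_p ≈ 106 m³/s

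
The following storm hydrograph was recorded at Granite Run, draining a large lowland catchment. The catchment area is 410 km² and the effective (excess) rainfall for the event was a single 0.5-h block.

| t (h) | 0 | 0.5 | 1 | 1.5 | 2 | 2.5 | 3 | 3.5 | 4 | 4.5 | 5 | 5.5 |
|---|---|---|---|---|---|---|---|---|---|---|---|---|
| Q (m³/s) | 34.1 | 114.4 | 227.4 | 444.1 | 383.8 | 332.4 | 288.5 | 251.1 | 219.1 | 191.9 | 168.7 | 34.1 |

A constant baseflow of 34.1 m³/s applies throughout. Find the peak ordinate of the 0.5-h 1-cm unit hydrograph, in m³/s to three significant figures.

Direct runoff: 0.0, 80.3, 193.3, 410.0, 349.7, 298.3, 254.4, 217.0, 185.0, 157.8, 134.6, 0.0 m³/s; ΣQ_DR = 2280 m³/s, peak = 410.0 m³/s.
Runoff depth d = ΣQ_DR·Δt / A = 2280 × 1800 / (410 km²) = 10.01 mm.
The 1-cm UH is the DRH scaled by (10 mm)/d, so U_p = 410.0 × 10/10.01 = 410 m³/s.

U_p ≈ 410 m³/s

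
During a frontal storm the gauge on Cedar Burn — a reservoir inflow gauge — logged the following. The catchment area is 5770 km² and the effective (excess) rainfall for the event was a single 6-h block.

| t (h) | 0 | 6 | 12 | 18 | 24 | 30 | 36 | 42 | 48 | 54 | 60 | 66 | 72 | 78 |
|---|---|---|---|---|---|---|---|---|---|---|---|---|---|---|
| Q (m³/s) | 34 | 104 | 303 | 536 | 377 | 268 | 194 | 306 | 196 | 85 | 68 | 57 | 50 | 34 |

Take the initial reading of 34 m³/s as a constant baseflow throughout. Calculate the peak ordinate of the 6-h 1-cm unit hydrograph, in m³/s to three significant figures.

U_p ≈ 628 m³/s

Direct runoff: 0.0, 70.0, 269.0, 502.0, 343.0, 234.0, 160.0, 272.0, 162.0, 51.0, 34.0, 23.0, 16.0, 0.0 m³/s; ΣQ_DR = 2136 m³/s, peak = 502.0 m³/s.
Runoff depth d = ΣQ_DR·Δt / A = 2136 × 21600 / (5770 km²) = 7.996 mm.
The 1-cm UH is the DRH scaled by (10 mm)/d, so U_p = 502.0 × 10/7.996 = 628 m³/s.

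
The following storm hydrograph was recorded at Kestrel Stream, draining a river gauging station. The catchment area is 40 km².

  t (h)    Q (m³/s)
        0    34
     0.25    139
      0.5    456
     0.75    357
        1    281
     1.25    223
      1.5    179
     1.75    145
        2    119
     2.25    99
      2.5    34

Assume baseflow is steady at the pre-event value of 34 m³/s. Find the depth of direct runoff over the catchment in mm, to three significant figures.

Direct runoff: 0.0, 105.0, 422.0, 323.0, 247.0, 189.0, 145.0, 111.0, 85.0, 65.0, 0.0 m³/s; ΣQ_DR = 1692 m³/s.
V = ΣQ_DR · Δt = 1692 × 900 s = 1.523 × 10^6 m³.
Over A = 40 km², depth = V / A = 38.1 mm.

d ≈ 38.1 mm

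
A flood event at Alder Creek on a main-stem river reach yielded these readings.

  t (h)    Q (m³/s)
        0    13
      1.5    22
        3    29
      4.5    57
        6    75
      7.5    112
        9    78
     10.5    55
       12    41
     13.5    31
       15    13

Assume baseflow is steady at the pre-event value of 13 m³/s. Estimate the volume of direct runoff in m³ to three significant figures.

Direct-runoff ordinates (Q − Q_b): 0.0, 9.0, 16.0, 44.0, 62.0, 99.0, 65.0, 42.0, 28.0, 18.0, 0.0 m³/s.
ΣQ_DR = 383.0 m³/s.
With Δt = 1.5 h = 5400 s, V = ΣQ_DR · Δt = 383.0 × 5400 = 2.07 × 10^6 m³.

V ≈ 2.07 × 10^6 m³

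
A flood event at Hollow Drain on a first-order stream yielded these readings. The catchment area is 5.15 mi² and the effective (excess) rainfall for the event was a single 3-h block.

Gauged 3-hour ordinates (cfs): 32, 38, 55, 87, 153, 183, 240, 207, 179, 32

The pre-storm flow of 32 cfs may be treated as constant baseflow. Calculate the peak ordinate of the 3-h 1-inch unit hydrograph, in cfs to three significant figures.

Direct runoff: 0.0, 6.0, 23.0, 55.0, 121.0, 151.0, 208.0, 175.0, 147.0, 0.0 cfs; ΣQ_DR = 886.0 cfs, peak = 208.0 cfs.
Runoff depth d = ΣQ_DR·Δt / A = 886.0 × 10800 / (5.15 mi²) = 0.7998 in.
The 1-inch UH is the DRH scaled by (1 in)/d, so U_p = 208.0 × 1/0.7998 = 260 cfs.

U_p ≈ 260 cfs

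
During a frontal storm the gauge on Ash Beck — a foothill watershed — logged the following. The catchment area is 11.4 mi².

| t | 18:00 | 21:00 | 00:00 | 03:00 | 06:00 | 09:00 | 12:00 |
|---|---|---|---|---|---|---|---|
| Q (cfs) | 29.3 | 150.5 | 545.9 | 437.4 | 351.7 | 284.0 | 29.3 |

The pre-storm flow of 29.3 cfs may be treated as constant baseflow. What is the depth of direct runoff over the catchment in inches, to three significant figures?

d ≈ 0.662 in

Direct runoff: 0.0, 121.2, 516.6, 408.1, 322.4, 254.7, 0.0 cfs; ΣQ_DR = 1623 cfs.
V = ΣQ_DR · Δt = 1623 × 10800 s = 1.753 × 10^7 ft³.
Over A = 11.4 mi², depth = V / A = 0.662 in.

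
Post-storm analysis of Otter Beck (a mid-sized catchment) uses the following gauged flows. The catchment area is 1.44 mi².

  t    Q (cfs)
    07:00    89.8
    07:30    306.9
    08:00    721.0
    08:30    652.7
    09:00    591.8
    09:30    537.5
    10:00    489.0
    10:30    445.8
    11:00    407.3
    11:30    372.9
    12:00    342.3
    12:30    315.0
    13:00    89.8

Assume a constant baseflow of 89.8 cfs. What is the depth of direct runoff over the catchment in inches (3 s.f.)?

d ≈ 2.26 in

Direct runoff: 0.0, 217.1, 631.2, 562.9, 502.0, 447.7, 399.2, 356.0, 317.5, 283.1, 252.5, 225.2, 0.0 cfs; ΣQ_DR = 4194 cfs.
V = ΣQ_DR · Δt = 4194 × 1800 s = 7.550 × 10^6 ft³.
Over A = 1.44 mi², depth = V / A = 2.26 in.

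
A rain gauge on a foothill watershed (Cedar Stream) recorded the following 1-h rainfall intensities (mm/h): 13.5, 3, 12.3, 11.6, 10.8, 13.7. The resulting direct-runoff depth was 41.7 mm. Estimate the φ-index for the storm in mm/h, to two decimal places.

Only the 5 blocks with intensity above φ contribute runoff: 13.5, 12.3, 11.6, 10.8, 13.7 mm/h.
Σ(I−φ)·Δt = d  ⇒  (13.5+12.3+11.6+10.8+13.7 − 5φ)·1 = 41.7
φ = (61.90 − 41.7/1) / 5 = 4.04 mm/h.

φ ≈ 4.04 mm/h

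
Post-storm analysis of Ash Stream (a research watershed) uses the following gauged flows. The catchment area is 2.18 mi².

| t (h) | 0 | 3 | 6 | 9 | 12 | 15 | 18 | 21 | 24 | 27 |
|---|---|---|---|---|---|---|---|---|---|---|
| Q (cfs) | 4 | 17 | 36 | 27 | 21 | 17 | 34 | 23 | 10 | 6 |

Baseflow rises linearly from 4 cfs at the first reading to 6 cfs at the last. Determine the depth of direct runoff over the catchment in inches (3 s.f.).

Direct runoff: 0.00, 12.78, 31.56, 22.33, 16.11, 11.89, 28.67, 17.44, 4.22, 0.00 cfs; ΣQ_DR = 145.0 cfs.
V = ΣQ_DR · Δt = 145.0 × 10800 s = 1.566 × 10^6 ft³.
Over A = 2.18 mi², depth = V / A = 0.309 in.

d ≈ 0.309 in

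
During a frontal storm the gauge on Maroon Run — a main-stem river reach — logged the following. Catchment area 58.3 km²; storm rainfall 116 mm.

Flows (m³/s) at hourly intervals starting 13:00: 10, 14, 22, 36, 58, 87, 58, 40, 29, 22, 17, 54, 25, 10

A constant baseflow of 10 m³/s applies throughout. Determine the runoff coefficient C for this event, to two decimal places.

C ≈ 0.18

ΣQ_DR = 342.0 m³/s; V = ΣQ_DR·Δt = 1.231 × 10^6 m³.
Runoff depth d = V / A = 21.12 mm.
C = d / P = 21.12 / 116 = 0.18.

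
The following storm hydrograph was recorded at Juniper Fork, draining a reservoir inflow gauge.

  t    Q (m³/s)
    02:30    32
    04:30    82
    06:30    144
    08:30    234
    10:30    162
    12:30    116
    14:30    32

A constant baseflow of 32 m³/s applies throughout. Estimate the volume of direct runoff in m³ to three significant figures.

V ≈ 4.16 × 10^6 m³

Direct-runoff ordinates (Q − Q_b): 0.0, 50.0, 112.0, 202.0, 130.0, 84.0, 0.0 m³/s.
ΣQ_DR = 578.0 m³/s.
With Δt = 2 h = 7200 s, V = ΣQ_DR · Δt = 578.0 × 7200 = 4.16 × 10^6 m³.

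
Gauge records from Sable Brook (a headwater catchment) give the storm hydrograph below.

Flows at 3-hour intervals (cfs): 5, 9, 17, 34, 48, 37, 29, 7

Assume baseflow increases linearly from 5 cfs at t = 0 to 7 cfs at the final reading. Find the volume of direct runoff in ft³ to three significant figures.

V ≈ 1.49 × 10^6 ft³

Direct-runoff ordinates (Q − Q_b): 0.00, 3.71, 11.43, 28.14, 41.86, 30.57, 22.29, 0.00 cfs.
ΣQ_DR = 138.0 cfs.
With Δt = 3 h = 10800 s, V = ΣQ_DR · Δt = 138.0 × 10800 = 1.49 × 10^6 ft³.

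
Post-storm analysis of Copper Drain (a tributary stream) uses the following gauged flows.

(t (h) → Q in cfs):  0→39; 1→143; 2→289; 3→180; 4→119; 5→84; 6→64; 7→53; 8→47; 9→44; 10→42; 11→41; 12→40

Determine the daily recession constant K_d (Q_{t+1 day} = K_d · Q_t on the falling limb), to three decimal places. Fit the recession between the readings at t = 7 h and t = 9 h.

K_d ≈ 0.107

Between t = 7 h and t = 9 h the flow falls from 53 to 44 cfs over 2×1 h = 2 h.
Per-interval ratio K = (44/53)^(1/2) = 0.9111; K_d = K^(24/1) = 0.107.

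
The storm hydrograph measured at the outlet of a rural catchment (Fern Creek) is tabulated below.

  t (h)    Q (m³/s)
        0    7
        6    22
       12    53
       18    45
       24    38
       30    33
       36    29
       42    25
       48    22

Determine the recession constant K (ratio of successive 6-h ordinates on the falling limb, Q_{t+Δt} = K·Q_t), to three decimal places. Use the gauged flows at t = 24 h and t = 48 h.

K ≈ 0.872

Using the recession-limb readings at t = 24 h and t = 48 h: Q falls from 38 to 22 m³/s over 4 intervals.
K = (Q₂/Q₁)^(1/4) = (22/38)^(1/4) = 0.872.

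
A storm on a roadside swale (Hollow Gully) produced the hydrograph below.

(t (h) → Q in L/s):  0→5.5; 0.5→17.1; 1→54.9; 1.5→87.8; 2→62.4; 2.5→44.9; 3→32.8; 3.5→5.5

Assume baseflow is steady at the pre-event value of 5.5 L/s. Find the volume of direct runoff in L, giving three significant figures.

Direct-runoff ordinates (Q − Q_b): 0.0, 11.6, 49.4, 82.3, 56.9, 39.4, 27.3, 0.0 L/s.
ΣQ_DR = 266.9 L/s.
With Δt = 0.5 h = 1800 s, V = ΣQ_DR · Δt = 266.9 × 1800 = 4.80 × 10^5 L.

V ≈ 4.80 × 10^5 L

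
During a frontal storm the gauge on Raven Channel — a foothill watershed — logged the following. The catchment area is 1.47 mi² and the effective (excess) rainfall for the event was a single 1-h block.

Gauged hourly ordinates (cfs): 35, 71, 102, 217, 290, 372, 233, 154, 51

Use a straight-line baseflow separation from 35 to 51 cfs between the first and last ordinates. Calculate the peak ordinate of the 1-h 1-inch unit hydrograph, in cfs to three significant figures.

U_p ≈ 273 cfs

Direct runoff: 0.00, 34.00, 63.00, 176.00, 247.00, 327.00, 186.00, 105.00, 0.00 cfs; ΣQ_DR = 1138 cfs, peak = 327.00 cfs.
Runoff depth d = ΣQ_DR·Δt / A = 1138 × 3600 / (1.47 mi²) = 1.200 in.
The 1-inch UH is the DRH scaled by (1 in)/d, so U_p = 327.00 × 1/1.200 = 273 cfs.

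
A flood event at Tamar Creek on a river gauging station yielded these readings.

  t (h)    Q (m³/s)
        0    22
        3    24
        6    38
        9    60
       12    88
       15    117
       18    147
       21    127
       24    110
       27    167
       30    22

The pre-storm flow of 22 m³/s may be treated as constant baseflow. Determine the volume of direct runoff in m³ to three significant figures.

V ≈ 7.34 × 10^6 m³

Direct-runoff ordinates (Q − Q_b): 0.0, 2.0, 16.0, 38.0, 66.0, 95.0, 125.0, 105.0, 88.0, 145.0, 0.0 m³/s.
ΣQ_DR = 680.0 m³/s.
With Δt = 3 h = 10800 s, V = ΣQ_DR · Δt = 680.0 × 10800 = 7.34 × 10^6 m³.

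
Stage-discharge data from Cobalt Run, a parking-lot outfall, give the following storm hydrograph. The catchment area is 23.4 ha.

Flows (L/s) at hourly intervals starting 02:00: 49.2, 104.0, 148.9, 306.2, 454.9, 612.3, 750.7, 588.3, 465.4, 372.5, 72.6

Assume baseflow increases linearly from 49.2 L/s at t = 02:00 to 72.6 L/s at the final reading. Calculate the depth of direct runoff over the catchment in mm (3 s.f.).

d ≈ 50.1 mm

Direct runoff: 0.00, 52.46, 95.02, 249.98, 396.34, 551.40, 687.46, 522.72, 397.48, 302.24, 0.00 L/s; ΣQ_DR = 3255 L/s.
V = ΣQ_DR · Δt = 3255 × 3600 s = 1.172 × 10^7 L.
Over A = 23.4 ha, depth = V / A = 50.1 mm.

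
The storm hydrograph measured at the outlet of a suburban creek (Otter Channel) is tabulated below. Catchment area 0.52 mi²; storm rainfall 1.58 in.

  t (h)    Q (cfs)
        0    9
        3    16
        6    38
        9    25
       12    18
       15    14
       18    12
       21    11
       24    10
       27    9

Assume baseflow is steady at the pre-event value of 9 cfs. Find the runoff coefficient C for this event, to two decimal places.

ΣQ_DR = 72.00 cfs; V = ΣQ_DR·Δt = 7.776 × 10^5 ft³.
Runoff depth d = V / A = 0.6437 in.
C = d / P = 0.6437 / 1.58 = 0.41.

C ≈ 0.41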